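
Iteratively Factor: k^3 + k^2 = (k + 1)*(k^2) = k*(k + 1)*(k)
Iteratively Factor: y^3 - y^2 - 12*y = (y - 4)*(y^2 + 3*y) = (y - 4)*(y + 3)*(y)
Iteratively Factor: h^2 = (h)*(h)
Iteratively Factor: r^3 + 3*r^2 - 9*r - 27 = (r - 3)*(r^2 + 6*r + 9) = (r - 3)*(r + 3)*(r + 3)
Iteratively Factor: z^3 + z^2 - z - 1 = (z - 1)*(z^2 + 2*z + 1) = (z - 1)*(z + 1)*(z + 1)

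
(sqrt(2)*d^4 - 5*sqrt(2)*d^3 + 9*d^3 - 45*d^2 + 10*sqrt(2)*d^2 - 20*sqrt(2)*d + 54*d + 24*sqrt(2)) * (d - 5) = sqrt(2)*d^5 - 10*sqrt(2)*d^4 + 9*d^4 - 90*d^3 + 35*sqrt(2)*d^3 - 70*sqrt(2)*d^2 + 279*d^2 - 270*d + 124*sqrt(2)*d - 120*sqrt(2)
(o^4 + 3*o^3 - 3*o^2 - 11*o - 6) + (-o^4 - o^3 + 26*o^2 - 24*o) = 2*o^3 + 23*o^2 - 35*o - 6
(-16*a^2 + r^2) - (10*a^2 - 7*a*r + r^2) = -26*a^2 + 7*a*r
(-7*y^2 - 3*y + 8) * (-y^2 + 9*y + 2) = 7*y^4 - 60*y^3 - 49*y^2 + 66*y + 16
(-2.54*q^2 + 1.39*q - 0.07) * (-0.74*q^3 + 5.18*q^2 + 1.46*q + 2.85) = 1.8796*q^5 - 14.1858*q^4 + 3.5436*q^3 - 5.5722*q^2 + 3.8593*q - 0.1995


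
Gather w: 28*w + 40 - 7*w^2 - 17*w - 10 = -7*w^2 + 11*w + 30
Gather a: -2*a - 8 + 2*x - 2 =-2*a + 2*x - 10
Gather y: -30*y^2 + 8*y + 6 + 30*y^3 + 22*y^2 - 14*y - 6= 30*y^3 - 8*y^2 - 6*y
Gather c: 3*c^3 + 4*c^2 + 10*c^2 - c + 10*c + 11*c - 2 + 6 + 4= 3*c^3 + 14*c^2 + 20*c + 8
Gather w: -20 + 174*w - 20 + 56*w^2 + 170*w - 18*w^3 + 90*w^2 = -18*w^3 + 146*w^2 + 344*w - 40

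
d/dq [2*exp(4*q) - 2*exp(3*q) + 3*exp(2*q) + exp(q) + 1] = (8*exp(3*q) - 6*exp(2*q) + 6*exp(q) + 1)*exp(q)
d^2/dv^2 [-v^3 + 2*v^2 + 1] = 4 - 6*v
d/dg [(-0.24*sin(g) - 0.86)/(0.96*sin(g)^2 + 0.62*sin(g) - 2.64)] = (0.2304*sin(g)^2 + 1.6512*sin(g) + 1.1668)*cos(g)/(0.9216*sin(g)^4 + 1.1904*sin(g)^3 - 4.6844*sin(g)^2 - 3.2736*sin(g) + 6.9696)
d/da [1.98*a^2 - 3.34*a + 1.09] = 3.96*a - 3.34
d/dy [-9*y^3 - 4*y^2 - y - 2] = -27*y^2 - 8*y - 1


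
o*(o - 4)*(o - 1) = o^3 - 5*o^2 + 4*o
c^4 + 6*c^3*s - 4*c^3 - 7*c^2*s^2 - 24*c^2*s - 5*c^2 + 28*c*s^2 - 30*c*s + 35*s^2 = (c - 5)*(c + 1)*(c - s)*(c + 7*s)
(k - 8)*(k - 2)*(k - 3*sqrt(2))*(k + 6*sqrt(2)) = k^4 - 10*k^3 + 3*sqrt(2)*k^3 - 30*sqrt(2)*k^2 - 20*k^2 + 48*sqrt(2)*k + 360*k - 576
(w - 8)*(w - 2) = w^2 - 10*w + 16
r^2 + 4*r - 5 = (r - 1)*(r + 5)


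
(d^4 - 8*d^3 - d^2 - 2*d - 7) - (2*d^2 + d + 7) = d^4 - 8*d^3 - 3*d^2 - 3*d - 14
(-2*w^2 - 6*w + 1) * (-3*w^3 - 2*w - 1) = 6*w^5 + 18*w^4 + w^3 + 14*w^2 + 4*w - 1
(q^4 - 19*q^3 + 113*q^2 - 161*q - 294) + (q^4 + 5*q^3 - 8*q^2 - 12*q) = 2*q^4 - 14*q^3 + 105*q^2 - 173*q - 294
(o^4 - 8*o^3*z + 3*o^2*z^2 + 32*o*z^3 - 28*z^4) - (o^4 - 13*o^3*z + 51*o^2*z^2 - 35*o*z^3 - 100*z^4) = 5*o^3*z - 48*o^2*z^2 + 67*o*z^3 + 72*z^4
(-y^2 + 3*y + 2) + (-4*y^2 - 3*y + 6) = 8 - 5*y^2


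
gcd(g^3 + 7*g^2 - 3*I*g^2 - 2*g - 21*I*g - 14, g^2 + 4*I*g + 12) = g - 2*I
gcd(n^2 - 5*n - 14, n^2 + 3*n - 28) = 1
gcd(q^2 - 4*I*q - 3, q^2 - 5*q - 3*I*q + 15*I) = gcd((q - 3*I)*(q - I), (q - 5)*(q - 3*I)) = q - 3*I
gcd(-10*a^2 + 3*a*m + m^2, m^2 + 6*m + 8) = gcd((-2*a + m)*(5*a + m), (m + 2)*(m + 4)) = 1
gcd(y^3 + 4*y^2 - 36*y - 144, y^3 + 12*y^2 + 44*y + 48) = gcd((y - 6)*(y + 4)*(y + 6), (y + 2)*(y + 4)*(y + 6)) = y^2 + 10*y + 24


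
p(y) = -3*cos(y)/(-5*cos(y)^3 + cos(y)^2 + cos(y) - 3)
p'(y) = -3*(-15*sin(y)*cos(y)^2 + 2*sin(y)*cos(y) + sin(y))*cos(y)/(-5*cos(y)^3 + cos(y)^2 + cos(y) - 3)^2 + 3*sin(y)/(-5*cos(y)^3 + cos(y)^2 + cos(y) - 3) = 3*(15*cos(y) - cos(2*y) + 5*cos(3*y) - 7)*sin(y)/(2*(5*cos(y)^3 - cos(y)^2 - cos(y) + 3)^2)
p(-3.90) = -1.69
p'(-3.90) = -9.17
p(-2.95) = 1.72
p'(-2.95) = 2.61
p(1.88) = -0.30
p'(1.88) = -1.02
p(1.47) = 0.10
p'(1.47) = -1.07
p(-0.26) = 0.52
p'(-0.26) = -0.12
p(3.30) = 1.64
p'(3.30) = 1.98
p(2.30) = -1.15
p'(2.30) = -4.71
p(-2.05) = -0.50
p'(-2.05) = 1.47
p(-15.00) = -2.30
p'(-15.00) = 15.83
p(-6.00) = 0.52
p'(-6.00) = 0.13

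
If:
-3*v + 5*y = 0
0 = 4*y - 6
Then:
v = 5/2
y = 3/2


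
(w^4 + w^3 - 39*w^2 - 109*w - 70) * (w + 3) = w^5 + 4*w^4 - 36*w^3 - 226*w^2 - 397*w - 210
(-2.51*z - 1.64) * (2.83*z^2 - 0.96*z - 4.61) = -7.1033*z^3 - 2.2316*z^2 + 13.1455*z + 7.5604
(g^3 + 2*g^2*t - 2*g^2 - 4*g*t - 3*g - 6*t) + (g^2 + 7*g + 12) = g^3 + 2*g^2*t - g^2 - 4*g*t + 4*g - 6*t + 12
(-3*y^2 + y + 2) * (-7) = 21*y^2 - 7*y - 14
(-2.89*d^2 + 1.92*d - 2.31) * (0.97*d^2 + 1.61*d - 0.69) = -2.8033*d^4 - 2.7905*d^3 + 2.8446*d^2 - 5.0439*d + 1.5939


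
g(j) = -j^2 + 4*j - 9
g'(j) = 4 - 2*j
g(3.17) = -6.37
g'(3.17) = -2.34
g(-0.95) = -13.70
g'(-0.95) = 5.90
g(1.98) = -5.00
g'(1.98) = 0.04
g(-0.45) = -11.00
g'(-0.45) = 4.90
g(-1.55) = -17.60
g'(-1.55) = 7.10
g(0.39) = -7.59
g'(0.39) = 3.22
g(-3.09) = -30.91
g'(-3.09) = 10.18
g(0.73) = -6.61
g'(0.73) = 2.54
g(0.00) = -9.00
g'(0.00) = 4.00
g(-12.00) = -201.00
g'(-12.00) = 28.00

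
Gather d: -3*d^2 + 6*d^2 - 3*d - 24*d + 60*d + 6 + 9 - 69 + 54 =3*d^2 + 33*d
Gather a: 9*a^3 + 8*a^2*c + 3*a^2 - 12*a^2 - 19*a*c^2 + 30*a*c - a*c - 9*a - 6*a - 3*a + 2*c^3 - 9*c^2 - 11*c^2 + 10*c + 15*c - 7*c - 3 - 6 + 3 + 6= 9*a^3 + a^2*(8*c - 9) + a*(-19*c^2 + 29*c - 18) + 2*c^3 - 20*c^2 + 18*c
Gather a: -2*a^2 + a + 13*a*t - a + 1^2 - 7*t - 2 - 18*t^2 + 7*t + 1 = -2*a^2 + 13*a*t - 18*t^2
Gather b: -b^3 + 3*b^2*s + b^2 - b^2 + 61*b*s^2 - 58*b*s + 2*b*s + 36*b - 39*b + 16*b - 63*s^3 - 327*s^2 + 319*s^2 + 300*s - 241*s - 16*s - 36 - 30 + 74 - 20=-b^3 + 3*b^2*s + b*(61*s^2 - 56*s + 13) - 63*s^3 - 8*s^2 + 43*s - 12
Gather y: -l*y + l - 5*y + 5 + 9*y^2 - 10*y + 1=l + 9*y^2 + y*(-l - 15) + 6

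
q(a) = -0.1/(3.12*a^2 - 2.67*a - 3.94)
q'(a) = -0.1*(2.67 - 6.24*a)/(3.12*a^2 - 2.67*a - 3.94)^2 = (0.624*a - 0.267)/(-3.12*a^2 + 2.67*a + 3.94)^2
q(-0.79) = -0.86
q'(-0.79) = -56.00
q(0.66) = 0.02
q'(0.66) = 0.01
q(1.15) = 0.03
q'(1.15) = 0.05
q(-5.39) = -0.00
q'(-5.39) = -0.00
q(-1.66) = -0.01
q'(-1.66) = -0.02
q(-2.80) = -0.00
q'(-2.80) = -0.00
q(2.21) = -0.02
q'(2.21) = 0.04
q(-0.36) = 0.04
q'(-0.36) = -0.07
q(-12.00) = -0.00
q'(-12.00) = -0.00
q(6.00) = -0.00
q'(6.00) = 0.00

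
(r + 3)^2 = r^2 + 6*r + 9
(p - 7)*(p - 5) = p^2 - 12*p + 35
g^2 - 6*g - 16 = (g - 8)*(g + 2)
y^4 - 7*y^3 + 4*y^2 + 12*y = y*(y - 6)*(y - 2)*(y + 1)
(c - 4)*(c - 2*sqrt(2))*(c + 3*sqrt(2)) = c^3 - 4*c^2 + sqrt(2)*c^2 - 12*c - 4*sqrt(2)*c + 48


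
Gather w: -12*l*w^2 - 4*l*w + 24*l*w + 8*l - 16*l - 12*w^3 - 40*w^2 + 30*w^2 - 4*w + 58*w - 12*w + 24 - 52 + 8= -8*l - 12*w^3 + w^2*(-12*l - 10) + w*(20*l + 42) - 20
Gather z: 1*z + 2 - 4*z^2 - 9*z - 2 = -4*z^2 - 8*z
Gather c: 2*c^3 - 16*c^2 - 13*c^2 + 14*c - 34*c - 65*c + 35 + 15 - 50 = 2*c^3 - 29*c^2 - 85*c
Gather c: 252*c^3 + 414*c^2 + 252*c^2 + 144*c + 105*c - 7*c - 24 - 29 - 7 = 252*c^3 + 666*c^2 + 242*c - 60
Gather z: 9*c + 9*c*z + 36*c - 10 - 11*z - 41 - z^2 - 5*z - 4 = 45*c - z^2 + z*(9*c - 16) - 55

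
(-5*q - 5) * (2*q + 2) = -10*q^2 - 20*q - 10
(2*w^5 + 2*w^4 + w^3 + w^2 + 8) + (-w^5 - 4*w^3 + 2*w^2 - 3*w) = w^5 + 2*w^4 - 3*w^3 + 3*w^2 - 3*w + 8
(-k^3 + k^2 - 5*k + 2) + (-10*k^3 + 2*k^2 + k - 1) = -11*k^3 + 3*k^2 - 4*k + 1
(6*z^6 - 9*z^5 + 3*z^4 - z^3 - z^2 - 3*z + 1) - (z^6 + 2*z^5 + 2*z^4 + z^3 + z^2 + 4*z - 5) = 5*z^6 - 11*z^5 + z^4 - 2*z^3 - 2*z^2 - 7*z + 6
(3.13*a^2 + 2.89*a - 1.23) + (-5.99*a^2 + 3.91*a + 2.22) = -2.86*a^2 + 6.8*a + 0.99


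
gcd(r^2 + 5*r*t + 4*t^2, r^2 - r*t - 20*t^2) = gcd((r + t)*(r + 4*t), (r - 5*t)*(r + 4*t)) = r + 4*t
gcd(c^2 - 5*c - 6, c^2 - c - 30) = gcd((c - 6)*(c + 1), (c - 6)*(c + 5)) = c - 6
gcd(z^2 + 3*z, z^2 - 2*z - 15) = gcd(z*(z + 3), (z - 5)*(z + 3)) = z + 3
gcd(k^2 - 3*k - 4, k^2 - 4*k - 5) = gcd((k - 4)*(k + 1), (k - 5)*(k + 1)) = k + 1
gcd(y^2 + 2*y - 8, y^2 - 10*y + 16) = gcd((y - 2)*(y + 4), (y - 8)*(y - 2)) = y - 2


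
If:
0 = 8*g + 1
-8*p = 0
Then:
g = -1/8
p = 0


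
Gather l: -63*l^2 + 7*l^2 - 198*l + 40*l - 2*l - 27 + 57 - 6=-56*l^2 - 160*l + 24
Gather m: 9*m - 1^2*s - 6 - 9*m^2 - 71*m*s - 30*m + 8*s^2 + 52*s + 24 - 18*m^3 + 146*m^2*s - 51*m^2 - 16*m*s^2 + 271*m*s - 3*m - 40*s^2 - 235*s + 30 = -18*m^3 + m^2*(146*s - 60) + m*(-16*s^2 + 200*s - 24) - 32*s^2 - 184*s + 48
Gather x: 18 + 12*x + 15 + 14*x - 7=26*x + 26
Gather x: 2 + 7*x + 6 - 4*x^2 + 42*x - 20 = -4*x^2 + 49*x - 12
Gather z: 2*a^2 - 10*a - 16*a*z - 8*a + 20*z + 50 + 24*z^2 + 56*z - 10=2*a^2 - 18*a + 24*z^2 + z*(76 - 16*a) + 40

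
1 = 1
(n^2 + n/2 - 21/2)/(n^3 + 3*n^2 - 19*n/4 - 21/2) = 2*(n - 3)/(2*n^2 - n - 6)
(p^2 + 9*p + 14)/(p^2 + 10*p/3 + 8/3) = 3*(p + 7)/(3*p + 4)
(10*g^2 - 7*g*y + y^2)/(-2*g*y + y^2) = (-5*g + y)/y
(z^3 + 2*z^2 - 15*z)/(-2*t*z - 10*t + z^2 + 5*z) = z*(z - 3)/(-2*t + z)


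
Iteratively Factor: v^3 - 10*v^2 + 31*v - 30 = (v - 3)*(v^2 - 7*v + 10) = (v - 3)*(v - 2)*(v - 5)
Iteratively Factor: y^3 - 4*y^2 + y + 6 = (y + 1)*(y^2 - 5*y + 6) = (y - 3)*(y + 1)*(y - 2)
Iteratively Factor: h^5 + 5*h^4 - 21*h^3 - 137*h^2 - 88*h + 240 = (h + 3)*(h^4 + 2*h^3 - 27*h^2 - 56*h + 80) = (h + 3)*(h + 4)*(h^3 - 2*h^2 - 19*h + 20) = (h - 5)*(h + 3)*(h + 4)*(h^2 + 3*h - 4) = (h - 5)*(h - 1)*(h + 3)*(h + 4)*(h + 4)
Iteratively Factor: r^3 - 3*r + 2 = (r + 2)*(r^2 - 2*r + 1) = (r - 1)*(r + 2)*(r - 1)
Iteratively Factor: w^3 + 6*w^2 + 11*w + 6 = (w + 2)*(w^2 + 4*w + 3) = (w + 2)*(w + 3)*(w + 1)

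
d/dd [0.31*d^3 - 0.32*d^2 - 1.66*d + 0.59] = 0.93*d^2 - 0.64*d - 1.66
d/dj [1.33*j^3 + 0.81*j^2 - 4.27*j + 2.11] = 3.99*j^2 + 1.62*j - 4.27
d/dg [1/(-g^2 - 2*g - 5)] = 2*(g + 1)/(g^2 + 2*g + 5)^2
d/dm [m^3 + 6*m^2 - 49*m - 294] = 3*m^2 + 12*m - 49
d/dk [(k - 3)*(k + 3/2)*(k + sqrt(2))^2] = 4*k^3 - 9*k^2/2 + 6*sqrt(2)*k^2 - 6*sqrt(2)*k - 5*k - 9*sqrt(2) - 3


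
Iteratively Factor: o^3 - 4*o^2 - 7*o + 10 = (o - 1)*(o^2 - 3*o - 10) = (o - 1)*(o + 2)*(o - 5)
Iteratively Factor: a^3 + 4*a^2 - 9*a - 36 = (a - 3)*(a^2 + 7*a + 12) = (a - 3)*(a + 4)*(a + 3)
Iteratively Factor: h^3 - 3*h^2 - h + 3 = (h - 3)*(h^2 - 1) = (h - 3)*(h + 1)*(h - 1)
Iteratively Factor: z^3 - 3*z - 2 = (z - 2)*(z^2 + 2*z + 1) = (z - 2)*(z + 1)*(z + 1)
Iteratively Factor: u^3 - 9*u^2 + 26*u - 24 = (u - 2)*(u^2 - 7*u + 12) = (u - 3)*(u - 2)*(u - 4)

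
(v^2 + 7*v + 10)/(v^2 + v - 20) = (v + 2)/(v - 4)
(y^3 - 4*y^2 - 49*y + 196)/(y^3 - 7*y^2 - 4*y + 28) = (y^2 + 3*y - 28)/(y^2 - 4)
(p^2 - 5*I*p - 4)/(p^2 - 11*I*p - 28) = (p - I)/(p - 7*I)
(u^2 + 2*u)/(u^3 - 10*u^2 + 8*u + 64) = u/(u^2 - 12*u + 32)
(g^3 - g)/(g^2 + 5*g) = (g^2 - 1)/(g + 5)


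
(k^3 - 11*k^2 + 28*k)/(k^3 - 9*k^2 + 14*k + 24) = k*(k - 7)/(k^2 - 5*k - 6)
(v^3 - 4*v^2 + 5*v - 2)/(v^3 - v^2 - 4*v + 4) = (v - 1)/(v + 2)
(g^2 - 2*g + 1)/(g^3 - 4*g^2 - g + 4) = (g - 1)/(g^2 - 3*g - 4)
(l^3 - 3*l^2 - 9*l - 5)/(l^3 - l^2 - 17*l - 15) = (l + 1)/(l + 3)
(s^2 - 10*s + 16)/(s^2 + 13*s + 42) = (s^2 - 10*s + 16)/(s^2 + 13*s + 42)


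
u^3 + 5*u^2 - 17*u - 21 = (u - 3)*(u + 1)*(u + 7)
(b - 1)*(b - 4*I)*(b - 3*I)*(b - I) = b^4 - b^3 - 8*I*b^3 - 19*b^2 + 8*I*b^2 + 19*b + 12*I*b - 12*I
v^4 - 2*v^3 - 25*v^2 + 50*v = v*(v - 5)*(v - 2)*(v + 5)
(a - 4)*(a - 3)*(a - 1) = a^3 - 8*a^2 + 19*a - 12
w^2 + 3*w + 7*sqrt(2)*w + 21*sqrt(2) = (w + 3)*(w + 7*sqrt(2))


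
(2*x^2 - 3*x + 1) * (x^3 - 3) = 2*x^5 - 3*x^4 + x^3 - 6*x^2 + 9*x - 3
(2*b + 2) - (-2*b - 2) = 4*b + 4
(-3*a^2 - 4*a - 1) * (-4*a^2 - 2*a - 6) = 12*a^4 + 22*a^3 + 30*a^2 + 26*a + 6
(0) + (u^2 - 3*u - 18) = u^2 - 3*u - 18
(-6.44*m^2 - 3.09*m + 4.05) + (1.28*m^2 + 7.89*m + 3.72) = -5.16*m^2 + 4.8*m + 7.77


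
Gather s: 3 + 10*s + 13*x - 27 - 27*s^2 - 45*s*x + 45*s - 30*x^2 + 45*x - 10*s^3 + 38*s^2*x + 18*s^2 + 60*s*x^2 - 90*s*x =-10*s^3 + s^2*(38*x - 9) + s*(60*x^2 - 135*x + 55) - 30*x^2 + 58*x - 24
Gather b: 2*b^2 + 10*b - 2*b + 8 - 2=2*b^2 + 8*b + 6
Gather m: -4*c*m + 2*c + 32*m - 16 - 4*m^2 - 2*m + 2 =2*c - 4*m^2 + m*(30 - 4*c) - 14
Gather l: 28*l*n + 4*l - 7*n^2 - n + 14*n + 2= l*(28*n + 4) - 7*n^2 + 13*n + 2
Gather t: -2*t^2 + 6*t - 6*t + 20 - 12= 8 - 2*t^2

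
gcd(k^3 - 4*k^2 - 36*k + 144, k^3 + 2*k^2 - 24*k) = k^2 + 2*k - 24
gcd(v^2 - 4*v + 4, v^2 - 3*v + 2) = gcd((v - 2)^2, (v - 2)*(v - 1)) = v - 2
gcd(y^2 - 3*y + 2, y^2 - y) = y - 1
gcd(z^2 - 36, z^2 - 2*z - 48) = z + 6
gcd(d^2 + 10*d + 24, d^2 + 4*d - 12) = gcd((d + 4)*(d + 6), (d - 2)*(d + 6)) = d + 6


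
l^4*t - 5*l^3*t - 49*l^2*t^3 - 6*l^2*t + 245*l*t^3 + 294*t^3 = (l - 6)*(l - 7*t)*(l + 7*t)*(l*t + t)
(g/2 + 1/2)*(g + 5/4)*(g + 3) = g^3/2 + 21*g^2/8 + 4*g + 15/8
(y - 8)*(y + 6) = y^2 - 2*y - 48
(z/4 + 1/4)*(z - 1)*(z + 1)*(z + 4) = z^4/4 + 5*z^3/4 + 3*z^2/4 - 5*z/4 - 1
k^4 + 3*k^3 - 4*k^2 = k^2*(k - 1)*(k + 4)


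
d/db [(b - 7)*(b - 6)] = 2*b - 13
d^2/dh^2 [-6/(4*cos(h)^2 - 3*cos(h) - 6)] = 6*(-64*sin(h)^4 + 137*sin(h)^2 - 27*cos(h) + 9*cos(3*h) - 7)/(4*sin(h)^2 + 3*cos(h) + 2)^3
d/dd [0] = 0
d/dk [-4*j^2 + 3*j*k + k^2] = 3*j + 2*k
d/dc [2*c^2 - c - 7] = 4*c - 1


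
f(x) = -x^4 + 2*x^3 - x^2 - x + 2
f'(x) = -4*x^3 + 6*x^2 - 2*x - 1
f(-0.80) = 0.73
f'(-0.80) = 6.49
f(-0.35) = 2.13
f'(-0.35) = 0.61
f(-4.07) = -419.73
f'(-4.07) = 376.21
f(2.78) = -25.27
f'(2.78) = -46.13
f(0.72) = 1.24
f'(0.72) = -0.82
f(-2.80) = -108.41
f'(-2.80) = 139.45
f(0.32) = 1.63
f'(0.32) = -1.16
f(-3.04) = -145.80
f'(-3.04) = 172.91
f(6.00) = -904.00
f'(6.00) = -661.00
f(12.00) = -17434.00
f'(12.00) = -6073.00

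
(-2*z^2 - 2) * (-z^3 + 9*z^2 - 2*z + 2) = 2*z^5 - 18*z^4 + 6*z^3 - 22*z^2 + 4*z - 4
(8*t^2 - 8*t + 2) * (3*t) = 24*t^3 - 24*t^2 + 6*t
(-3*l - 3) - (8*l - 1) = -11*l - 2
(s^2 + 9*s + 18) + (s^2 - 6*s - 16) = 2*s^2 + 3*s + 2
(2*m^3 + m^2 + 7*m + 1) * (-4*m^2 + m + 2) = -8*m^5 - 2*m^4 - 23*m^3 + 5*m^2 + 15*m + 2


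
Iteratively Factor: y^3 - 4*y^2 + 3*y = (y)*(y^2 - 4*y + 3) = y*(y - 1)*(y - 3)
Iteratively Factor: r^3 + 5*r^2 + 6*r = (r)*(r^2 + 5*r + 6) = r*(r + 2)*(r + 3)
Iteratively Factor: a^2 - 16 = (a - 4)*(a + 4)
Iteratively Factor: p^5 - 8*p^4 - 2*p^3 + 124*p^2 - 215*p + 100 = (p - 1)*(p^4 - 7*p^3 - 9*p^2 + 115*p - 100) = (p - 5)*(p - 1)*(p^3 - 2*p^2 - 19*p + 20) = (p - 5)*(p - 1)^2*(p^2 - p - 20) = (p - 5)*(p - 1)^2*(p + 4)*(p - 5)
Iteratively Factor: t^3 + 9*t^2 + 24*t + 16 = (t + 4)*(t^2 + 5*t + 4) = (t + 1)*(t + 4)*(t + 4)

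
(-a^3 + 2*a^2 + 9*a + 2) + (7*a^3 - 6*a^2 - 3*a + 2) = 6*a^3 - 4*a^2 + 6*a + 4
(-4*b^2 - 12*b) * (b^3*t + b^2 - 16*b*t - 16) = -4*b^5*t - 12*b^4*t - 4*b^4 + 64*b^3*t - 12*b^3 + 192*b^2*t + 64*b^2 + 192*b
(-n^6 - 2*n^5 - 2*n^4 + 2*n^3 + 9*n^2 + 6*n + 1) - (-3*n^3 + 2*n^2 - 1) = -n^6 - 2*n^5 - 2*n^4 + 5*n^3 + 7*n^2 + 6*n + 2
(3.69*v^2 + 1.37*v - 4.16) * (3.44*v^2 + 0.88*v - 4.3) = 12.6936*v^4 + 7.96*v^3 - 28.9718*v^2 - 9.5518*v + 17.888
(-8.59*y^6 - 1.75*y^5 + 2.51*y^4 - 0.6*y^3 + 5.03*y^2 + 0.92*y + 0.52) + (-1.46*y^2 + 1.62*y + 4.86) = -8.59*y^6 - 1.75*y^5 + 2.51*y^4 - 0.6*y^3 + 3.57*y^2 + 2.54*y + 5.38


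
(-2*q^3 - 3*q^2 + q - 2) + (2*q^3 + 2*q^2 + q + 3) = -q^2 + 2*q + 1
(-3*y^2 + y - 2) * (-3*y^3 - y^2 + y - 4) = 9*y^5 + 2*y^3 + 15*y^2 - 6*y + 8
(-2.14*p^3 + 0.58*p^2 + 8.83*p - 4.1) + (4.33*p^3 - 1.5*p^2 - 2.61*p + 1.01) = 2.19*p^3 - 0.92*p^2 + 6.22*p - 3.09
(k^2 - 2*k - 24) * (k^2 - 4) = k^4 - 2*k^3 - 28*k^2 + 8*k + 96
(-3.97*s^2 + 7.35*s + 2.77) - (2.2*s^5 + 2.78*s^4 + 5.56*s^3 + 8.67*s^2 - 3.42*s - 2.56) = -2.2*s^5 - 2.78*s^4 - 5.56*s^3 - 12.64*s^2 + 10.77*s + 5.33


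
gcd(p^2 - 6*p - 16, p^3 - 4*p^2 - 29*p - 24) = p - 8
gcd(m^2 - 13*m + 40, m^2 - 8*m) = m - 8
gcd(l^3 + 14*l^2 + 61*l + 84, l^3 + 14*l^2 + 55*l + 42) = l + 7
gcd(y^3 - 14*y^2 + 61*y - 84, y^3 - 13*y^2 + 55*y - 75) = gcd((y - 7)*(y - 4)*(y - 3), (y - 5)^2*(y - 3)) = y - 3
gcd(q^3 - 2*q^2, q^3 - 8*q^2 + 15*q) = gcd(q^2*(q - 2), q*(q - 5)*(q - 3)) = q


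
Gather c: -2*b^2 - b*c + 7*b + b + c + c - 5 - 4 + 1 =-2*b^2 + 8*b + c*(2 - b) - 8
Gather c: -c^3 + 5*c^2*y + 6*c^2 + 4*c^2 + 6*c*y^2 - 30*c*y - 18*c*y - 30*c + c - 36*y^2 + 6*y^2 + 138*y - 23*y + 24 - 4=-c^3 + c^2*(5*y + 10) + c*(6*y^2 - 48*y - 29) - 30*y^2 + 115*y + 20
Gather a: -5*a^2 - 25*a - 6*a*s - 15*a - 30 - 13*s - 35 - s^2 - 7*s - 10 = -5*a^2 + a*(-6*s - 40) - s^2 - 20*s - 75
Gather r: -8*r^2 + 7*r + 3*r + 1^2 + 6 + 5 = -8*r^2 + 10*r + 12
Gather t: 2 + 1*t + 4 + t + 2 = 2*t + 8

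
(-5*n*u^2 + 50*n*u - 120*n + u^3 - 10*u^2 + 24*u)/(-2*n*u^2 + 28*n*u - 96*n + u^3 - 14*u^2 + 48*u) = (-5*n*u + 20*n + u^2 - 4*u)/(-2*n*u + 16*n + u^2 - 8*u)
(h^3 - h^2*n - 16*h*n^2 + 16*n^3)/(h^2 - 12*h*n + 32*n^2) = (h^2 + 3*h*n - 4*n^2)/(h - 8*n)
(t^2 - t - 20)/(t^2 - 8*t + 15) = (t + 4)/(t - 3)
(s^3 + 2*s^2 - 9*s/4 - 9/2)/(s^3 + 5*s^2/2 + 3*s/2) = (s^2 + s/2 - 3)/(s*(s + 1))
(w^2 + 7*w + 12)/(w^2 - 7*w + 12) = (w^2 + 7*w + 12)/(w^2 - 7*w + 12)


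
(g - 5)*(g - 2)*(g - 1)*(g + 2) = g^4 - 6*g^3 + g^2 + 24*g - 20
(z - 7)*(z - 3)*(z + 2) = z^3 - 8*z^2 + z + 42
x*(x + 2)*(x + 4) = x^3 + 6*x^2 + 8*x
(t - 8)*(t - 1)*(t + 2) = t^3 - 7*t^2 - 10*t + 16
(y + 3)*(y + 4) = y^2 + 7*y + 12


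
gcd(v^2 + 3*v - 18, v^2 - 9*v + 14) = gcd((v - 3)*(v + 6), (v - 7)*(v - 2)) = 1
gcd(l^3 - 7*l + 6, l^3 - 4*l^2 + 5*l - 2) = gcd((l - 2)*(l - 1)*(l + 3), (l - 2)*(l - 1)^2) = l^2 - 3*l + 2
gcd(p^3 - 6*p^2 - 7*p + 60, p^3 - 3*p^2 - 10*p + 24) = p^2 - p - 12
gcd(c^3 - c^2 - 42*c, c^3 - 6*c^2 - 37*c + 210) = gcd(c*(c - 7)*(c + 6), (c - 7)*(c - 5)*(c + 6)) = c^2 - c - 42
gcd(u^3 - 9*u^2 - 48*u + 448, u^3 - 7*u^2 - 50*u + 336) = u^2 - u - 56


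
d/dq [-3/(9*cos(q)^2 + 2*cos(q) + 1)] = -6*(9*cos(q) + 1)*sin(q)/(9*cos(q)^2 + 2*cos(q) + 1)^2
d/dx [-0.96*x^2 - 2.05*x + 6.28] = -1.92*x - 2.05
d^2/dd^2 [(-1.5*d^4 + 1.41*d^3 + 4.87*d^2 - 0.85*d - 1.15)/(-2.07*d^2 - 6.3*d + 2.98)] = (12.8547*d^6 + 117.369*d^5 + 301.6926*d^4 - 445.593582*d^3 + 167.994558*d^2 + 46.3145760000001*d + 50.895484)/(8.869743*d^6 + 80.98461*d^5 + 208.167894*d^4 + 16.87392*d^3 - 299.681316*d^2 + 167.83956*d - 26.463592)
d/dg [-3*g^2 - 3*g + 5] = -6*g - 3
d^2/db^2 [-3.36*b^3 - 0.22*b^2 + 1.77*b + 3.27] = -20.16*b - 0.44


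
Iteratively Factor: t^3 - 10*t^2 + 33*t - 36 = (t - 3)*(t^2 - 7*t + 12) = (t - 4)*(t - 3)*(t - 3)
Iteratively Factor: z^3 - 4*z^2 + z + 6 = (z - 2)*(z^2 - 2*z - 3) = (z - 2)*(z + 1)*(z - 3)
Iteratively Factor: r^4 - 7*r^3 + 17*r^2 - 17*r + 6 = (r - 1)*(r^3 - 6*r^2 + 11*r - 6) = (r - 1)^2*(r^2 - 5*r + 6) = (r - 3)*(r - 1)^2*(r - 2)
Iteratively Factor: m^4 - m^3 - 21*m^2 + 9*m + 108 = (m - 4)*(m^3 + 3*m^2 - 9*m - 27) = (m - 4)*(m + 3)*(m^2 - 9) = (m - 4)*(m - 3)*(m + 3)*(m + 3)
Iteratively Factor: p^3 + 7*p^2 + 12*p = (p + 4)*(p^2 + 3*p) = (p + 3)*(p + 4)*(p)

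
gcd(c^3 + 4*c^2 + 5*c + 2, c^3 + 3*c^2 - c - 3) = c + 1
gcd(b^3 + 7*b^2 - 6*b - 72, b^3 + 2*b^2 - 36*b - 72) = b + 6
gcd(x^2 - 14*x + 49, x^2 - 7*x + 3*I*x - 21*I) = x - 7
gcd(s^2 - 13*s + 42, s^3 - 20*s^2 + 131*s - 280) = s - 7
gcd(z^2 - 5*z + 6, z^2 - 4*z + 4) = z - 2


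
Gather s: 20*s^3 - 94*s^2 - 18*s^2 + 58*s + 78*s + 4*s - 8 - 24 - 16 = 20*s^3 - 112*s^2 + 140*s - 48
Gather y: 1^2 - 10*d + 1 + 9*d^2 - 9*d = 9*d^2 - 19*d + 2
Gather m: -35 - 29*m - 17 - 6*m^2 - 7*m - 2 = -6*m^2 - 36*m - 54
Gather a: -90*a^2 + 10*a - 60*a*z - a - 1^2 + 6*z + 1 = -90*a^2 + a*(9 - 60*z) + 6*z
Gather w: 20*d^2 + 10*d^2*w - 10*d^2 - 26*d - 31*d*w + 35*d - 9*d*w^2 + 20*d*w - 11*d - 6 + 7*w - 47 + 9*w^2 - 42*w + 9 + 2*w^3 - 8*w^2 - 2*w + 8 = 10*d^2 - 2*d + 2*w^3 + w^2*(1 - 9*d) + w*(10*d^2 - 11*d - 37) - 36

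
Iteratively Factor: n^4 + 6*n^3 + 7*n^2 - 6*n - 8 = (n + 1)*(n^3 + 5*n^2 + 2*n - 8) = (n + 1)*(n + 4)*(n^2 + n - 2) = (n - 1)*(n + 1)*(n + 4)*(n + 2)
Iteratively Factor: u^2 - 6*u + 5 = (u - 5)*(u - 1)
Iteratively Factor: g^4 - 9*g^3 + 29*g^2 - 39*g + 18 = (g - 3)*(g^3 - 6*g^2 + 11*g - 6) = (g - 3)*(g - 1)*(g^2 - 5*g + 6) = (g - 3)^2*(g - 1)*(g - 2)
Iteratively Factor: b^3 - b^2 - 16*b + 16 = (b - 4)*(b^2 + 3*b - 4) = (b - 4)*(b - 1)*(b + 4)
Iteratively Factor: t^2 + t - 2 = (t + 2)*(t - 1)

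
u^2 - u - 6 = (u - 3)*(u + 2)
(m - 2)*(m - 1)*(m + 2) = m^3 - m^2 - 4*m + 4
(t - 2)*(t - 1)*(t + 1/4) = t^3 - 11*t^2/4 + 5*t/4 + 1/2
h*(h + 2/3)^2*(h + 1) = h^4 + 7*h^3/3 + 16*h^2/9 + 4*h/9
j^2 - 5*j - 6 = (j - 6)*(j + 1)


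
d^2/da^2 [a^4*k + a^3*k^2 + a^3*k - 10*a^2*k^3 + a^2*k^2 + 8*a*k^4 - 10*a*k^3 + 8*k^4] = 2*k*(6*a^2 + 3*a*k + 3*a - 10*k^2 + k)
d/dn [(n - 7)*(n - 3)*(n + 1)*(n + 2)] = 4*n^3 - 21*n^2 - 14*n + 43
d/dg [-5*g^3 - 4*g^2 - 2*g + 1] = -15*g^2 - 8*g - 2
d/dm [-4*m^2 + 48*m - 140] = 48 - 8*m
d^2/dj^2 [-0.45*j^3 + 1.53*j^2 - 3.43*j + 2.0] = 3.06 - 2.7*j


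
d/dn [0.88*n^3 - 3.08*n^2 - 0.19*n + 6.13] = 2.64*n^2 - 6.16*n - 0.19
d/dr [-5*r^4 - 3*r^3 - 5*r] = -20*r^3 - 9*r^2 - 5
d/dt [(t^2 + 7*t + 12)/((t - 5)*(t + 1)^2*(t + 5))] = (-2*t^4 - 21*t^3 - 55*t^2 + 101*t + 425)/(t^7 + 3*t^6 - 47*t^5 - 149*t^4 + 475*t^3 + 1825*t^2 + 1875*t + 625)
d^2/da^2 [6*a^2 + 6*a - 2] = 12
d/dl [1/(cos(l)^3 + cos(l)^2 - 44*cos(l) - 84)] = (3*cos(l)^2 + 2*cos(l) - 44)*sin(l)/(cos(l)^3 + cos(l)^2 - 44*cos(l) - 84)^2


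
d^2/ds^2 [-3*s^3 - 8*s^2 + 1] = -18*s - 16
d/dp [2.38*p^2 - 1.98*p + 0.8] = 4.76*p - 1.98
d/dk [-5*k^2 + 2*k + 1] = 2 - 10*k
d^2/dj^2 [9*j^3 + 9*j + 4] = 54*j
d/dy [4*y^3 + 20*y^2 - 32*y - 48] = 12*y^2 + 40*y - 32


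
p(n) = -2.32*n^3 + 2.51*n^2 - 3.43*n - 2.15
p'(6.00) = -223.87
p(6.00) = -433.49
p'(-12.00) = -1065.91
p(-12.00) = 4409.41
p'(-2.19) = -47.80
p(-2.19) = 41.77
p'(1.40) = -10.04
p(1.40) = -8.40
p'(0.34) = -2.53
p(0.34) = -3.12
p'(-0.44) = -6.99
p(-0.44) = 0.04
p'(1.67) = -14.46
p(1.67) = -11.68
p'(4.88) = -144.68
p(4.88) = -228.73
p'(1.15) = -6.86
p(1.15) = -6.30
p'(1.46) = -10.94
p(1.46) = -9.03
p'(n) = -6.96*n^2 + 5.02*n - 3.43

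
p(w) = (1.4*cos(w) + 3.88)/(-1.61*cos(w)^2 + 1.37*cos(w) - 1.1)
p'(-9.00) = -0.50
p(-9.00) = -0.71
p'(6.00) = 1.25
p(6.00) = -4.12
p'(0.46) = -2.01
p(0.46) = -4.41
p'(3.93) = -1.26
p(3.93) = -1.01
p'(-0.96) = 1.21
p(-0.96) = -5.55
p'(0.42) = -1.85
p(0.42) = -4.33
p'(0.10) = -0.44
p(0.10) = -3.96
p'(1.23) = 3.39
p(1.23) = -5.29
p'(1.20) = 2.85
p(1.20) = -5.38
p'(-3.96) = 1.35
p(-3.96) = -1.05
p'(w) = (-3.22*sin(w)*cos(w) + 1.37*sin(w))*(1.4*cos(w) + 3.88)/(-1.61*cos(w)^2 + 1.37*cos(w) - 1.1)^2 - 1.4*sin(w)/(-1.61*cos(w)^2 + 1.37*cos(w) - 1.1) = (-2.254*cos(w)^2 - 12.4936*cos(w) + 6.8556)*sin(w)/(2.5921*cos(w)^4 - 4.4114*cos(w)^3 + 5.4189*cos(w)^2 - 3.014*cos(w) + 1.21)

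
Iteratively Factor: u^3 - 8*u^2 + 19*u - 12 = (u - 1)*(u^2 - 7*u + 12) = (u - 3)*(u - 1)*(u - 4)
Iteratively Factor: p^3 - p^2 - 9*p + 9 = (p - 1)*(p^2 - 9) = (p - 3)*(p - 1)*(p + 3)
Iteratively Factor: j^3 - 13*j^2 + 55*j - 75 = (j - 3)*(j^2 - 10*j + 25) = (j - 5)*(j - 3)*(j - 5)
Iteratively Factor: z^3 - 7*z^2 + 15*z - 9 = (z - 3)*(z^2 - 4*z + 3) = (z - 3)*(z - 1)*(z - 3)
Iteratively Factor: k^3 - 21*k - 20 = (k + 1)*(k^2 - k - 20) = (k + 1)*(k + 4)*(k - 5)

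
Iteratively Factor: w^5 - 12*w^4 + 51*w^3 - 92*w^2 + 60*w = (w - 3)*(w^4 - 9*w^3 + 24*w^2 - 20*w) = (w - 3)*(w - 2)*(w^3 - 7*w^2 + 10*w) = (w - 3)*(w - 2)^2*(w^2 - 5*w) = (w - 5)*(w - 3)*(w - 2)^2*(w)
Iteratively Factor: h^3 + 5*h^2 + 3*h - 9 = (h + 3)*(h^2 + 2*h - 3) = (h - 1)*(h + 3)*(h + 3)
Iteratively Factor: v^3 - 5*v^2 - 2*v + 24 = (v + 2)*(v^2 - 7*v + 12) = (v - 3)*(v + 2)*(v - 4)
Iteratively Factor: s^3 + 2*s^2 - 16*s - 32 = (s + 4)*(s^2 - 2*s - 8) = (s + 2)*(s + 4)*(s - 4)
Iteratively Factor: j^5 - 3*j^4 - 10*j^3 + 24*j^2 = (j - 4)*(j^4 + j^3 - 6*j^2) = (j - 4)*(j + 3)*(j^3 - 2*j^2) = (j - 4)*(j - 2)*(j + 3)*(j^2) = j*(j - 4)*(j - 2)*(j + 3)*(j)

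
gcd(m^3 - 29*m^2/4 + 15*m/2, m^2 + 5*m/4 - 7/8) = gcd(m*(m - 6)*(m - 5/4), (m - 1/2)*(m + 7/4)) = 1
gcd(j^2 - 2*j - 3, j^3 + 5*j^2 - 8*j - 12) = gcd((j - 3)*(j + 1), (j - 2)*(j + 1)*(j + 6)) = j + 1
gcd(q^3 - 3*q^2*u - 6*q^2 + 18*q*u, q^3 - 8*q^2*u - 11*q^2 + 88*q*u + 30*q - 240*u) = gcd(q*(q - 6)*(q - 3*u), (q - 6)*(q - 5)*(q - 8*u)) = q - 6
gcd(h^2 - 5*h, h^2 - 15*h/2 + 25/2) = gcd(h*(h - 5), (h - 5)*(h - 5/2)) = h - 5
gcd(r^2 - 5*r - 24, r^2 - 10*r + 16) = r - 8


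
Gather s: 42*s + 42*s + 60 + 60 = 84*s + 120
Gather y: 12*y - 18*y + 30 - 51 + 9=-6*y - 12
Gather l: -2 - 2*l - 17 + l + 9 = -l - 10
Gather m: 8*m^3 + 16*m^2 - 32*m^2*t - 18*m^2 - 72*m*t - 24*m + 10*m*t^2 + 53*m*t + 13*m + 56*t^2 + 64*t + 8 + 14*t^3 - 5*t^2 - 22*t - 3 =8*m^3 + m^2*(-32*t - 2) + m*(10*t^2 - 19*t - 11) + 14*t^3 + 51*t^2 + 42*t + 5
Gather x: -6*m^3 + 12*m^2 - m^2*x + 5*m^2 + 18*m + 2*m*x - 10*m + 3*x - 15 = -6*m^3 + 17*m^2 + 8*m + x*(-m^2 + 2*m + 3) - 15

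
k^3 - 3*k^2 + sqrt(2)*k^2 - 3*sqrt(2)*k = k*(k - 3)*(k + sqrt(2))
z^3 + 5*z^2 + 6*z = z*(z + 2)*(z + 3)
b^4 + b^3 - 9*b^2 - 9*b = b*(b - 3)*(b + 1)*(b + 3)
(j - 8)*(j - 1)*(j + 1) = j^3 - 8*j^2 - j + 8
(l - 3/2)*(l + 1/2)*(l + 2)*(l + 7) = l^4 + 8*l^3 + 17*l^2/4 - 83*l/4 - 21/2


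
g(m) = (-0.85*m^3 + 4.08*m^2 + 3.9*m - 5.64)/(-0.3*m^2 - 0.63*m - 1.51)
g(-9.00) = -45.15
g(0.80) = 0.16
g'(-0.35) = -2.10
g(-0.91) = 4.36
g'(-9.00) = 3.01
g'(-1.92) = 12.96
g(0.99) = -0.57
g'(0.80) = -4.07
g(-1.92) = -5.64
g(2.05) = -3.00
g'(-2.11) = 12.87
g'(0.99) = -3.61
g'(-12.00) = 2.88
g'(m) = (0.6*m + 0.63)*(-0.85*m^3 + 4.08*m^2 + 3.9*m - 5.64)/(-0.3*m^2 - 0.63*m - 1.51)^2 + (-2.55*m^2 + 8.16*m + 3.9)/(-0.3*m^2 - 0.63*m - 1.51) = (0.255*m^4 + 1.071*m^3 + 2.4501*m^2 - 15.7056*m - 9.4422)/(0.09*m^4 + 0.378*m^3 + 1.3029*m^2 + 1.9026*m + 2.2801)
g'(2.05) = -1.07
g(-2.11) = -8.10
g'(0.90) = -3.84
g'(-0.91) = 4.45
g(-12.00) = -53.94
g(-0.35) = 4.88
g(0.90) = -0.24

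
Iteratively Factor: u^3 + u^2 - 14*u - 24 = (u + 2)*(u^2 - u - 12) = (u + 2)*(u + 3)*(u - 4)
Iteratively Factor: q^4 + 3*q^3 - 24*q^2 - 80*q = (q)*(q^3 + 3*q^2 - 24*q - 80) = q*(q + 4)*(q^2 - q - 20) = q*(q + 4)^2*(q - 5)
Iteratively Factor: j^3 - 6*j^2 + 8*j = (j - 4)*(j^2 - 2*j) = j*(j - 4)*(j - 2)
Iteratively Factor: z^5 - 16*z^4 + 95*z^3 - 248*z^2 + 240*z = (z)*(z^4 - 16*z^3 + 95*z^2 - 248*z + 240) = z*(z - 3)*(z^3 - 13*z^2 + 56*z - 80) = z*(z - 4)*(z - 3)*(z^2 - 9*z + 20) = z*(z - 5)*(z - 4)*(z - 3)*(z - 4)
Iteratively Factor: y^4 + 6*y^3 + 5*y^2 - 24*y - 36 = (y + 3)*(y^3 + 3*y^2 - 4*y - 12) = (y + 2)*(y + 3)*(y^2 + y - 6) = (y - 2)*(y + 2)*(y + 3)*(y + 3)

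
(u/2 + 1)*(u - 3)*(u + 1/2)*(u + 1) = u^4/2 + u^3/4 - 7*u^2/2 - 19*u/4 - 3/2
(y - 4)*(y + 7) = y^2 + 3*y - 28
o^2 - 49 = (o - 7)*(o + 7)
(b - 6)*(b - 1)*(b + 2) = b^3 - 5*b^2 - 8*b + 12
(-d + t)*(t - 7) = -d*t + 7*d + t^2 - 7*t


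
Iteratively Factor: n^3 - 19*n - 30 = (n + 2)*(n^2 - 2*n - 15) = (n + 2)*(n + 3)*(n - 5)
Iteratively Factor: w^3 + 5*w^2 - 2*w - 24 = (w - 2)*(w^2 + 7*w + 12) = (w - 2)*(w + 4)*(w + 3)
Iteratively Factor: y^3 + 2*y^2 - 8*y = (y - 2)*(y^2 + 4*y) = (y - 2)*(y + 4)*(y)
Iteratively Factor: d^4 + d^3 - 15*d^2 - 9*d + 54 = (d + 3)*(d^3 - 2*d^2 - 9*d + 18) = (d - 3)*(d + 3)*(d^2 + d - 6) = (d - 3)*(d - 2)*(d + 3)*(d + 3)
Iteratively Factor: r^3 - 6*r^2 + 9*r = (r)*(r^2 - 6*r + 9) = r*(r - 3)*(r - 3)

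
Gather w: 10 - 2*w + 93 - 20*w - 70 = 33 - 22*w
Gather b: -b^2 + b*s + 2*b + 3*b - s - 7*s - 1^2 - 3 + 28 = -b^2 + b*(s + 5) - 8*s + 24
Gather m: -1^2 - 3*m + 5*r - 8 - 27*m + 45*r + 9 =-30*m + 50*r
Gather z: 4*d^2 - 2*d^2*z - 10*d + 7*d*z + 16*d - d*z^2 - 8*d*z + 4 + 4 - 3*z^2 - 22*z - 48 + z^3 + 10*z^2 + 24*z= 4*d^2 + 6*d + z^3 + z^2*(7 - d) + z*(-2*d^2 - d + 2) - 40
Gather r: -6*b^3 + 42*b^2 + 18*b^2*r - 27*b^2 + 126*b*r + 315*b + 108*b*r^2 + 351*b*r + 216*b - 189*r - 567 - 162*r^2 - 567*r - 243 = -6*b^3 + 15*b^2 + 531*b + r^2*(108*b - 162) + r*(18*b^2 + 477*b - 756) - 810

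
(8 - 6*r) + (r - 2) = 6 - 5*r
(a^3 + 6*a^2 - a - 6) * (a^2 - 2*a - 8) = a^5 + 4*a^4 - 21*a^3 - 52*a^2 + 20*a + 48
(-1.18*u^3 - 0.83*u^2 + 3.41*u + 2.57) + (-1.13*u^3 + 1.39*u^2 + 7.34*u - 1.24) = -2.31*u^3 + 0.56*u^2 + 10.75*u + 1.33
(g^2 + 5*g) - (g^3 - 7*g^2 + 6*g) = -g^3 + 8*g^2 - g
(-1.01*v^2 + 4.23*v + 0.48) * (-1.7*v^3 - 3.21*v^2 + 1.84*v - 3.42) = 1.717*v^5 - 3.9489*v^4 - 16.2527*v^3 + 9.6966*v^2 - 13.5834*v - 1.6416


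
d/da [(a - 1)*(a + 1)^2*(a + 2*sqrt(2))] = (a + 1)*((a - 1)*(a + 1) + 2*(a - 1)*(a + 2*sqrt(2)) + (a + 1)*(a + 2*sqrt(2)))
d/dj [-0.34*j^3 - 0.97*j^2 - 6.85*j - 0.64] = -1.02*j^2 - 1.94*j - 6.85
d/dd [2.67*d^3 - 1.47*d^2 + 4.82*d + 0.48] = 8.01*d^2 - 2.94*d + 4.82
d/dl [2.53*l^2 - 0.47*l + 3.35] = 5.06*l - 0.47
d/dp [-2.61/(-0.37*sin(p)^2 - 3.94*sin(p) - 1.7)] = -(1.9314*sin(p) + 10.2834)*cos(p)/(0.37*sin(p)^2 + 3.94*sin(p) + 1.7)^2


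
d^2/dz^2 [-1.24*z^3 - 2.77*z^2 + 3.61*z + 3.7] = -7.44*z - 5.54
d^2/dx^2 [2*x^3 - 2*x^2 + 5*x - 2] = 12*x - 4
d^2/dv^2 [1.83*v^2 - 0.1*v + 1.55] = 3.66000000000000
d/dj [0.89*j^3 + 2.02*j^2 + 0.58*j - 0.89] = 2.67*j^2 + 4.04*j + 0.58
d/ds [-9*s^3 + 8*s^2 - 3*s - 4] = -27*s^2 + 16*s - 3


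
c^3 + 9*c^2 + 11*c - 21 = (c - 1)*(c + 3)*(c + 7)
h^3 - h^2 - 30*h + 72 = (h - 4)*(h - 3)*(h + 6)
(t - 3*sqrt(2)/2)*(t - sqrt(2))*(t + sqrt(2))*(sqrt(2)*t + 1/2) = sqrt(2)*t^4 - 5*t^3/2 - 11*sqrt(2)*t^2/4 + 5*t + 3*sqrt(2)/2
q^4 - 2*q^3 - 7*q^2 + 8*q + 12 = (q - 3)*(q - 2)*(q + 1)*(q + 2)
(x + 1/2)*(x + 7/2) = x^2 + 4*x + 7/4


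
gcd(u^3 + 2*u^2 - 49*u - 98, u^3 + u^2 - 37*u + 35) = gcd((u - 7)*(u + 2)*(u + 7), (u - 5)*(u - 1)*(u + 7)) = u + 7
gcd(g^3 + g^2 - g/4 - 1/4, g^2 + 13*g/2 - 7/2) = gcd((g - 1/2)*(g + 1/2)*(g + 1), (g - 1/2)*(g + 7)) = g - 1/2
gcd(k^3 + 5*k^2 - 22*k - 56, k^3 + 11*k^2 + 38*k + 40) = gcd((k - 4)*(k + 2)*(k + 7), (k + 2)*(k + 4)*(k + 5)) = k + 2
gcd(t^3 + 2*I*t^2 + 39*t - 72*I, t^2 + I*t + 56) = t + 8*I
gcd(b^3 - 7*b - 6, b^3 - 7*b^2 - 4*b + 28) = b + 2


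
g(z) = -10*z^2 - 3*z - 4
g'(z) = -20*z - 3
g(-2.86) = -77.22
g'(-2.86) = 54.20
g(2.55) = -76.68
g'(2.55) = -54.00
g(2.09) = -53.95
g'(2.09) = -44.80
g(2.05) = -52.18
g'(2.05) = -44.00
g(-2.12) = -42.58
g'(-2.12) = 39.40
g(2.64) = -81.62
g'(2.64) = -55.80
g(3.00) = -103.00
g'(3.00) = -63.00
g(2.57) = -77.76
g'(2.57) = -54.40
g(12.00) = -1480.00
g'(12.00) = -243.00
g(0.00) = -4.00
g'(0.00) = -3.00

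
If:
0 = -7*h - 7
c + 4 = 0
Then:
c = -4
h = -1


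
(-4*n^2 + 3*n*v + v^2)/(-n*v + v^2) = (4*n + v)/v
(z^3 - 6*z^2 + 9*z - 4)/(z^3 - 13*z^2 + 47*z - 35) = (z^2 - 5*z + 4)/(z^2 - 12*z + 35)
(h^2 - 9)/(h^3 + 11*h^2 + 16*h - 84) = (h^2 - 9)/(h^3 + 11*h^2 + 16*h - 84)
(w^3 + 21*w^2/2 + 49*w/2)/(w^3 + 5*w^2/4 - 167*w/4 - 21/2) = 2*w*(2*w + 7)/(4*w^2 - 23*w - 6)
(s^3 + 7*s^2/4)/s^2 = s + 7/4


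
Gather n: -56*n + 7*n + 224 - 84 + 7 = 147 - 49*n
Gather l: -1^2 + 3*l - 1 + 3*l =6*l - 2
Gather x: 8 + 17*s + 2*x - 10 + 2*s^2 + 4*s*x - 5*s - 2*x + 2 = 2*s^2 + 4*s*x + 12*s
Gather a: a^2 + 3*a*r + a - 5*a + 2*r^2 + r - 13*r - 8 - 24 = a^2 + a*(3*r - 4) + 2*r^2 - 12*r - 32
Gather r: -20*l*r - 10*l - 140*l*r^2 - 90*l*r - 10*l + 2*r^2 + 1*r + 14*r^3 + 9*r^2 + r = -20*l + 14*r^3 + r^2*(11 - 140*l) + r*(2 - 110*l)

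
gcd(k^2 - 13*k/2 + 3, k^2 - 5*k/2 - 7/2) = 1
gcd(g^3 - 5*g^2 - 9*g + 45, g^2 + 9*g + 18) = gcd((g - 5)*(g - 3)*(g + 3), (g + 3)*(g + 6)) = g + 3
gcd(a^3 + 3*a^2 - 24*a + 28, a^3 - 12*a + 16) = a^2 - 4*a + 4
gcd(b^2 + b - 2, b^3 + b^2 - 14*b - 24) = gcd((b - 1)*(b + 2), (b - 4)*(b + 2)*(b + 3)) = b + 2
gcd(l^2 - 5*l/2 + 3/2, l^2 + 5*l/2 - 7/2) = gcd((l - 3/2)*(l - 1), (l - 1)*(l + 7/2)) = l - 1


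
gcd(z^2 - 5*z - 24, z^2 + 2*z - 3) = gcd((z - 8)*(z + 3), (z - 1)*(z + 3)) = z + 3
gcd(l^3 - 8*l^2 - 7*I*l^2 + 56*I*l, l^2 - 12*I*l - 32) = 1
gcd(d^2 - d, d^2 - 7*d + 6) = d - 1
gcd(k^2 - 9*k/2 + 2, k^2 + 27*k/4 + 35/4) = 1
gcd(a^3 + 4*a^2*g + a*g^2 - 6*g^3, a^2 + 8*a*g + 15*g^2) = a + 3*g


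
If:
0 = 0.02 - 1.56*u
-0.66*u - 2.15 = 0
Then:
No Solution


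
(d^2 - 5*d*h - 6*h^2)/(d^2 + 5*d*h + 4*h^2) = (d - 6*h)/(d + 4*h)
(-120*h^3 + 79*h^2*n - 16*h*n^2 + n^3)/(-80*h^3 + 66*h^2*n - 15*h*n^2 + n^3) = (3*h - n)/(2*h - n)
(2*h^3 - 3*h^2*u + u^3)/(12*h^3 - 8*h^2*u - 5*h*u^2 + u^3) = (-h + u)/(-6*h + u)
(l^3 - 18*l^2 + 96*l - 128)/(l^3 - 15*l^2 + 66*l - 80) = (l - 8)/(l - 5)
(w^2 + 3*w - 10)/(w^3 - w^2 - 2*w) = (w + 5)/(w*(w + 1))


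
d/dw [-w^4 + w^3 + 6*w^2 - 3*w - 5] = -4*w^3 + 3*w^2 + 12*w - 3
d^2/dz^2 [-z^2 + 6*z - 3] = -2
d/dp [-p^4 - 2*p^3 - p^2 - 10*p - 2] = -4*p^3 - 6*p^2 - 2*p - 10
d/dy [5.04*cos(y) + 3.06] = -5.04*sin(y)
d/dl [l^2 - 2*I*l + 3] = 2*l - 2*I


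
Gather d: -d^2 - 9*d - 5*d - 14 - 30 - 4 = -d^2 - 14*d - 48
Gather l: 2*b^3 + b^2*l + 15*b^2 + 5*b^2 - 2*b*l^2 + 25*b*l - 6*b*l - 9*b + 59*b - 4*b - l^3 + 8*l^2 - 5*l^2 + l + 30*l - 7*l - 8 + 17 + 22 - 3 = 2*b^3 + 20*b^2 + 46*b - l^3 + l^2*(3 - 2*b) + l*(b^2 + 19*b + 24) + 28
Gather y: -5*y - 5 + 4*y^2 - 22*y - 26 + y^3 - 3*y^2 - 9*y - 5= y^3 + y^2 - 36*y - 36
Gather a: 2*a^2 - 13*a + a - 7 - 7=2*a^2 - 12*a - 14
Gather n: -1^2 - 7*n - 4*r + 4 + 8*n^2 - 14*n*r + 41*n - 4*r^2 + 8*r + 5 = 8*n^2 + n*(34 - 14*r) - 4*r^2 + 4*r + 8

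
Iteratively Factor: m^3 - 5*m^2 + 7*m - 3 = (m - 1)*(m^2 - 4*m + 3) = (m - 1)^2*(m - 3)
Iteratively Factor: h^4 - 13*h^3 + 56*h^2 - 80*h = (h)*(h^3 - 13*h^2 + 56*h - 80) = h*(h - 4)*(h^2 - 9*h + 20) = h*(h - 5)*(h - 4)*(h - 4)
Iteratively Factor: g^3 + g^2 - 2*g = (g)*(g^2 + g - 2) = g*(g + 2)*(g - 1)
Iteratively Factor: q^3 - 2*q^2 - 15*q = (q)*(q^2 - 2*q - 15) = q*(q + 3)*(q - 5)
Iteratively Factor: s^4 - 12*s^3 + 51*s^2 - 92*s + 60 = (s - 2)*(s^3 - 10*s^2 + 31*s - 30) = (s - 3)*(s - 2)*(s^2 - 7*s + 10) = (s - 5)*(s - 3)*(s - 2)*(s - 2)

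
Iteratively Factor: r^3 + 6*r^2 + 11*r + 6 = (r + 2)*(r^2 + 4*r + 3) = (r + 2)*(r + 3)*(r + 1)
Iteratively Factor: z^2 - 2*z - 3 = (z - 3)*(z + 1)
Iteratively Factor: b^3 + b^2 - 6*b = (b - 2)*(b^2 + 3*b) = (b - 2)*(b + 3)*(b)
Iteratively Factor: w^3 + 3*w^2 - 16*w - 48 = (w + 3)*(w^2 - 16) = (w - 4)*(w + 3)*(w + 4)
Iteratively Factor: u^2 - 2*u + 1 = (u - 1)*(u - 1)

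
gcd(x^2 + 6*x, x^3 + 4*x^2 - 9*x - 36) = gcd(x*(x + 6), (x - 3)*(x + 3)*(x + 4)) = 1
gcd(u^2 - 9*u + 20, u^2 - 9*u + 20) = u^2 - 9*u + 20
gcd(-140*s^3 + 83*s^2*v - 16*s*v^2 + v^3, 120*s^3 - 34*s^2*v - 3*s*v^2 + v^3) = 20*s^2 - 9*s*v + v^2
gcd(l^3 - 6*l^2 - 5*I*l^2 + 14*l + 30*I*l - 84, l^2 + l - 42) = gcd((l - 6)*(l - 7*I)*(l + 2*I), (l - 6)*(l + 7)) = l - 6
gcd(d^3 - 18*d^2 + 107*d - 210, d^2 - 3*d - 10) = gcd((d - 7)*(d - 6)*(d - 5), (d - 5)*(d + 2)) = d - 5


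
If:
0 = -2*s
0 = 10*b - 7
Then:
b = 7/10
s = 0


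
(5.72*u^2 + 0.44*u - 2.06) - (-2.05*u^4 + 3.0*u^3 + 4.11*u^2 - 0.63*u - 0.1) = 2.05*u^4 - 3.0*u^3 + 1.61*u^2 + 1.07*u - 1.96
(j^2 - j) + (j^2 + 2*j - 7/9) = 2*j^2 + j - 7/9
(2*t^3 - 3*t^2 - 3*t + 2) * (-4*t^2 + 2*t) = -8*t^5 + 16*t^4 + 6*t^3 - 14*t^2 + 4*t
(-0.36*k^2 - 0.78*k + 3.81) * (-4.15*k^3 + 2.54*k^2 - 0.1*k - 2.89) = 1.494*k^5 + 2.3226*k^4 - 17.7567*k^3 + 10.7958*k^2 + 1.8732*k - 11.0109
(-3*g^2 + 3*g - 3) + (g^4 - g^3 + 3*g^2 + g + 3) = g^4 - g^3 + 4*g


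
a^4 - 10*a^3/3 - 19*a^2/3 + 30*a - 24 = (a - 3)*(a - 2)*(a - 4/3)*(a + 3)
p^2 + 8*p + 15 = (p + 3)*(p + 5)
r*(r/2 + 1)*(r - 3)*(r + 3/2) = r^4/2 + r^3/4 - 15*r^2/4 - 9*r/2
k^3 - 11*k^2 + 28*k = k*(k - 7)*(k - 4)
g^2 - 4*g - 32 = (g - 8)*(g + 4)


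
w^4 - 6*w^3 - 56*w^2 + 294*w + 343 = (w - 7)^2*(w + 1)*(w + 7)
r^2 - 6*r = r*(r - 6)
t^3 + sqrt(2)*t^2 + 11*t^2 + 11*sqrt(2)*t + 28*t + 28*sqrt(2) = (t + 4)*(t + 7)*(t + sqrt(2))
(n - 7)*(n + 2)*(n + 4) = n^3 - n^2 - 34*n - 56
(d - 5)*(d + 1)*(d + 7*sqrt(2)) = d^3 - 4*d^2 + 7*sqrt(2)*d^2 - 28*sqrt(2)*d - 5*d - 35*sqrt(2)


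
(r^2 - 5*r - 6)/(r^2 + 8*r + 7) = (r - 6)/(r + 7)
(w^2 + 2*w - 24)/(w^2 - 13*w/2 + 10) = 2*(w + 6)/(2*w - 5)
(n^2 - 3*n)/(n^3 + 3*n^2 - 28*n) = (n - 3)/(n^2 + 3*n - 28)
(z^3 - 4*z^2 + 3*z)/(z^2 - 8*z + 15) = z*(z - 1)/(z - 5)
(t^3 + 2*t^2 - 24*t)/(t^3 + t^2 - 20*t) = (t + 6)/(t + 5)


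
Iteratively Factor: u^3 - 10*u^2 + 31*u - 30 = (u - 5)*(u^2 - 5*u + 6) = (u - 5)*(u - 2)*(u - 3)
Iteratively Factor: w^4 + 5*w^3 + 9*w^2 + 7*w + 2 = (w + 1)*(w^3 + 4*w^2 + 5*w + 2) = (w + 1)*(w + 2)*(w^2 + 2*w + 1) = (w + 1)^2*(w + 2)*(w + 1)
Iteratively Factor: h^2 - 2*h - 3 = (h + 1)*(h - 3)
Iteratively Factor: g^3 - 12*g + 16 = (g - 2)*(g^2 + 2*g - 8) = (g - 2)^2*(g + 4)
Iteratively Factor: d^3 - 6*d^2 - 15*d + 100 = (d + 4)*(d^2 - 10*d + 25) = (d - 5)*(d + 4)*(d - 5)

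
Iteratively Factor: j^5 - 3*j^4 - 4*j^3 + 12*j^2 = (j - 3)*(j^4 - 4*j^2) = j*(j - 3)*(j^3 - 4*j) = j^2*(j - 3)*(j^2 - 4) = j^2*(j - 3)*(j - 2)*(j + 2)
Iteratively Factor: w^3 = (w)*(w^2) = w^2*(w)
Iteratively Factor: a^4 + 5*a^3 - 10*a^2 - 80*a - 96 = (a + 2)*(a^3 + 3*a^2 - 16*a - 48) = (a + 2)*(a + 3)*(a^2 - 16) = (a - 4)*(a + 2)*(a + 3)*(a + 4)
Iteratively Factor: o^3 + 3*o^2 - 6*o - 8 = (o + 4)*(o^2 - o - 2) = (o - 2)*(o + 4)*(o + 1)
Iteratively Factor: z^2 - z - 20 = (z - 5)*(z + 4)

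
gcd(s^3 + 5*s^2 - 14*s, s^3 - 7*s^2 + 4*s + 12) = s - 2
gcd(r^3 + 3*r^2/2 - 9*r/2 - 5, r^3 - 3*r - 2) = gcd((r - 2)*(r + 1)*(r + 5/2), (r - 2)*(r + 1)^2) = r^2 - r - 2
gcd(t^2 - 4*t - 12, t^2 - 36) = t - 6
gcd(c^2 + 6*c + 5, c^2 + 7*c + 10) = c + 5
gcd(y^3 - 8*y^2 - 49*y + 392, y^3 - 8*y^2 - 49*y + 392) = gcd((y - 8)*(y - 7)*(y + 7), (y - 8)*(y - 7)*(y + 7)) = y^3 - 8*y^2 - 49*y + 392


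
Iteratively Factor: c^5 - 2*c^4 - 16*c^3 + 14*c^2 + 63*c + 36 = (c - 3)*(c^4 + c^3 - 13*c^2 - 25*c - 12) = (c - 4)*(c - 3)*(c^3 + 5*c^2 + 7*c + 3) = (c - 4)*(c - 3)*(c + 1)*(c^2 + 4*c + 3) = (c - 4)*(c - 3)*(c + 1)^2*(c + 3)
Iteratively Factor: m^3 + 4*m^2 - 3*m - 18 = (m - 2)*(m^2 + 6*m + 9) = (m - 2)*(m + 3)*(m + 3)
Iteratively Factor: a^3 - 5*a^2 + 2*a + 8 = (a - 2)*(a^2 - 3*a - 4) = (a - 2)*(a + 1)*(a - 4)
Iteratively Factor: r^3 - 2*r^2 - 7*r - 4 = (r + 1)*(r^2 - 3*r - 4) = (r - 4)*(r + 1)*(r + 1)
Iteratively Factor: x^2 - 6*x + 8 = (x - 2)*(x - 4)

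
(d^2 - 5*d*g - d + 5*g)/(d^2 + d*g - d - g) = (d - 5*g)/(d + g)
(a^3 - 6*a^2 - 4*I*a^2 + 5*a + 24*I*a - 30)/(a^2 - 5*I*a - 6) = (a^3 + a^2*(-6 - 4*I) + a*(5 + 24*I) - 30)/(a^2 - 5*I*a - 6)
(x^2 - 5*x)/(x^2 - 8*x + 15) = x/(x - 3)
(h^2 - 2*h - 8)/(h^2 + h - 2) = (h - 4)/(h - 1)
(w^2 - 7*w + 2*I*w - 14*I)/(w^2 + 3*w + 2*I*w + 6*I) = (w - 7)/(w + 3)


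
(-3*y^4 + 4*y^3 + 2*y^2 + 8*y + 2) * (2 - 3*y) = 9*y^5 - 18*y^4 + 2*y^3 - 20*y^2 + 10*y + 4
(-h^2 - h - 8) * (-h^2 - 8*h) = h^4 + 9*h^3 + 16*h^2 + 64*h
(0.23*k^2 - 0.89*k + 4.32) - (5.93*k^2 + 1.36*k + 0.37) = -5.7*k^2 - 2.25*k + 3.95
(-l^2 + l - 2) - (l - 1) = -l^2 - 1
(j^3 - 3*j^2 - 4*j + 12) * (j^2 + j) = j^5 - 2*j^4 - 7*j^3 + 8*j^2 + 12*j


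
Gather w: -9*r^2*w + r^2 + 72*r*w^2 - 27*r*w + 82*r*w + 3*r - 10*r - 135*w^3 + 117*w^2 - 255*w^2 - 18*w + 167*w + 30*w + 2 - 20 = r^2 - 7*r - 135*w^3 + w^2*(72*r - 138) + w*(-9*r^2 + 55*r + 179) - 18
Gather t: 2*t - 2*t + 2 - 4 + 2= 0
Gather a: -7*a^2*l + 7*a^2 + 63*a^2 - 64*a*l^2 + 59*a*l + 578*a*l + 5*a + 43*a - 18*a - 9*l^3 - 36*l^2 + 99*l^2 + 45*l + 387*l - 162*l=a^2*(70 - 7*l) + a*(-64*l^2 + 637*l + 30) - 9*l^3 + 63*l^2 + 270*l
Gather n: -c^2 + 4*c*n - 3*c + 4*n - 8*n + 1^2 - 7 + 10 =-c^2 - 3*c + n*(4*c - 4) + 4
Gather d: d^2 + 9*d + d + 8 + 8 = d^2 + 10*d + 16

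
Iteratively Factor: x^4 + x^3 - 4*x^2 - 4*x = (x + 1)*(x^3 - 4*x) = (x + 1)*(x + 2)*(x^2 - 2*x) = x*(x + 1)*(x + 2)*(x - 2)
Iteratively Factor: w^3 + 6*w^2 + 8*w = (w + 4)*(w^2 + 2*w) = w*(w + 4)*(w + 2)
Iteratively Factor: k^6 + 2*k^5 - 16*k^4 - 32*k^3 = (k - 4)*(k^5 + 6*k^4 + 8*k^3) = k*(k - 4)*(k^4 + 6*k^3 + 8*k^2) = k^2*(k - 4)*(k^3 + 6*k^2 + 8*k) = k^2*(k - 4)*(k + 2)*(k^2 + 4*k) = k^2*(k - 4)*(k + 2)*(k + 4)*(k)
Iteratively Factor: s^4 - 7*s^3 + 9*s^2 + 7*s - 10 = (s - 5)*(s^3 - 2*s^2 - s + 2) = (s - 5)*(s - 1)*(s^2 - s - 2) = (s - 5)*(s - 2)*(s - 1)*(s + 1)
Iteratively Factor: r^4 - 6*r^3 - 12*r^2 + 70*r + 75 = (r + 1)*(r^3 - 7*r^2 - 5*r + 75) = (r - 5)*(r + 1)*(r^2 - 2*r - 15) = (r - 5)*(r + 1)*(r + 3)*(r - 5)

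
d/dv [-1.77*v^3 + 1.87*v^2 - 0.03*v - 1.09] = -5.31*v^2 + 3.74*v - 0.03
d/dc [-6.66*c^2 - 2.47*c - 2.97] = -13.32*c - 2.47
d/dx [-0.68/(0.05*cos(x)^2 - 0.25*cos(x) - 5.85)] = (0.17 - 0.068*cos(x))*sin(x)/(-0.05*cos(x)^2 + 0.25*cos(x) + 5.85)^2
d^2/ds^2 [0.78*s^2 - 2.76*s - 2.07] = 1.56000000000000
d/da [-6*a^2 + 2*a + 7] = 2 - 12*a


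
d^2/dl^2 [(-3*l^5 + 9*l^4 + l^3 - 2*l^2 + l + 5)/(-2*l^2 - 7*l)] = 2*(36*l^7 + 300*l^6 + 504*l^5 - 1323*l^4 - 81*l^3 - 60*l^2 - 210*l - 245)/(l^3*(8*l^3 + 84*l^2 + 294*l + 343))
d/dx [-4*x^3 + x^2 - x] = -12*x^2 + 2*x - 1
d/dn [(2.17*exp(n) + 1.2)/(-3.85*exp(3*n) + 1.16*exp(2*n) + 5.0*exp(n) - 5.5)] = (16.709*exp(3*n) + 11.3428*exp(2*n) - 2.784*exp(n) - 17.935)*exp(n)/(14.8225*exp(6*n) - 8.932*exp(5*n) - 37.1544*exp(4*n) + 53.95*exp(3*n) + 12.24*exp(2*n) - 55.0*exp(n) + 30.25)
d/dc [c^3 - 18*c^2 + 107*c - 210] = 3*c^2 - 36*c + 107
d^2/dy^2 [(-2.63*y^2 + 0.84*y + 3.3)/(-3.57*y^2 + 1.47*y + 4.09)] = (-5.6843418860808e-14*y^4 + 6.192522*y^3 - 21.940506*y^2 + 30.317868*y - 12.54005)/(45.499293*y^6 - 56.205009*y^5 - 133.236684*y^4 + 125.606943*y^3 + 152.643708*y^2 - 73.770921*y - 68.417929)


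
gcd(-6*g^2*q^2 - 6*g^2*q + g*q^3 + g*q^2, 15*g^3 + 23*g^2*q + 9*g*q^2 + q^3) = 1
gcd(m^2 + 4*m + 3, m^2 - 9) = m + 3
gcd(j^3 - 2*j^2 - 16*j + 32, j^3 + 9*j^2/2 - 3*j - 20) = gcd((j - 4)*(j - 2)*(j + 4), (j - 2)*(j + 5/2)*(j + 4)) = j^2 + 2*j - 8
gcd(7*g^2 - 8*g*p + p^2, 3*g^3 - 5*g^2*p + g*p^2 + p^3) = -g + p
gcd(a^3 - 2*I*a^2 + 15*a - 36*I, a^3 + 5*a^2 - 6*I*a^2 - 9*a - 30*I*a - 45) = a^2 - 6*I*a - 9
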